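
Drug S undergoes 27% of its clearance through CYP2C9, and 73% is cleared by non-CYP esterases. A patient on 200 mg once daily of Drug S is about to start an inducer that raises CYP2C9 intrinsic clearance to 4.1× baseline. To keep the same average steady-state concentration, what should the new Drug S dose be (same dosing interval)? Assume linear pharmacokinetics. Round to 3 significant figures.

The CYP2C9 pathway (27% of clearance) rises to 4.1× activity: 0.27 × 4.1 = 1.107.
Non-CYP routes (73%) are unchanged.
Relative clearance = 1.107 + 0.73 = 1.837.
Css,avg = (dose rate)/CL, so holding Css fixed requires dose ∝ CL: 200 × 1.837 = 367 mg.

367 mg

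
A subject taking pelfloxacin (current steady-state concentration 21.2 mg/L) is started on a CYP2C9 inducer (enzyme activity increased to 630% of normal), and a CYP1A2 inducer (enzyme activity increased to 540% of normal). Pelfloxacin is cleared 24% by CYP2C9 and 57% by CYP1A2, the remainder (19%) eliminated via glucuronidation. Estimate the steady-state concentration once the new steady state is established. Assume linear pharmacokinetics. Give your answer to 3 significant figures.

4.44 mg/L

The CYP2C9 pathway (24% of clearance) rises to 6.3× activity: 0.24 × 6.3 = 1.512.
The CYP1A2 pathway (57% of clearance) rises to 5.4× activity: 0.57 × 5.4 = 3.078.
Non-CYP routes (19%) are unchanged.
Relative clearance = 1.512 + 3.078 + 0.19 = 4.78.
New steady-state concentration = 21.2 / 4.78 = 4.44 mg/L (concentration scales inversely with clearance).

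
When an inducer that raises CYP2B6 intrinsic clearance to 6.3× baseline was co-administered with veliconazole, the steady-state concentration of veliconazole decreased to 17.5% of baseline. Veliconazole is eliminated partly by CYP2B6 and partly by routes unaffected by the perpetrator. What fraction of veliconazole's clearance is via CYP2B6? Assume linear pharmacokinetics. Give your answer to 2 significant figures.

0.89

CL'/CL = 1 / 0.175 = 5.714
6.3·fm + (1 − fm) = 5.714
fm = (5.714 − 1) / (6.3 − 1) = 0.89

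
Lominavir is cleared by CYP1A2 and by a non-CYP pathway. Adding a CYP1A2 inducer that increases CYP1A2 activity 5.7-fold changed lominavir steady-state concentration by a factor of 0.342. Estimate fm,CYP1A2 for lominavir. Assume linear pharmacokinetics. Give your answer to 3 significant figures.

Let fm be the CYP1A2 fraction. New clearance relative to baseline = fm × 5.7 + (1 − fm).
Steady-state concentration ratio = 1 / (new CL fraction), so new CL fraction = 1 / 0.342 = 2.924.
fm × 5.7 + 1 − fm = 2.924  ⇒  fm × (5.7 − 1) = 1.924  ⇒  fm = 0.409.

0.409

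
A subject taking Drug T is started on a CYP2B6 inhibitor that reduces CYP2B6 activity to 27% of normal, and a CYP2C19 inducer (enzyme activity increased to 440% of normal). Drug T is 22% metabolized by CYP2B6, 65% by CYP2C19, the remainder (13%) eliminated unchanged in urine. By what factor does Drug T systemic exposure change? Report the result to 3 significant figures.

The CYP2B6 pathway (22% of clearance) drops to 0.27× activity: 0.22 × 0.27 = 0.0594.
The CYP2C19 pathway (65% of clearance) increases to 4.4× activity: 0.65 × 4.4 = 2.86.
Non-CYP routes (13%) are unchanged.
New clearance relative to baseline: 0.0594 + 2.86 + 0.13 = 3.0494.
Because systemic exposure varies inversely with clearance, the combined effect is 1 / 3.0494 = 0.328.

0.328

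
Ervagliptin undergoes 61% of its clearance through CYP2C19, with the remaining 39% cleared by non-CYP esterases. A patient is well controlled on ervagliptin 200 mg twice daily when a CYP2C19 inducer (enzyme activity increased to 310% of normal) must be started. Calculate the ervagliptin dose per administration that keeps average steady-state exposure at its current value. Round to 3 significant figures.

456 mg

The CYP2C19 pathway (61% of clearance) increases to 3.1× activity: 0.61 × 3.1 = 1.891.
The remaining 39% of clearance is unaffected.
Relative clearance = 1.891 + 0.39 = 2.281.
Exposure is unchanged when dose changes in proportion to clearance. New dose = 200 mg × 2.281 = 456 mg.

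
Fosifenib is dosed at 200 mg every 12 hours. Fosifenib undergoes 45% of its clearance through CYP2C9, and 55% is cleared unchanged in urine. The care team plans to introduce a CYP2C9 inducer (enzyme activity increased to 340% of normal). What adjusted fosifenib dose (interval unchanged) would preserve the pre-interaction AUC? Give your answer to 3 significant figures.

The CYP2C9 pathway (45% of clearance) is boosted to 3.4× activity: 0.45 × 3.4 = 1.53.
Non-CYP routes (55%) are unchanged.
CL_new/CL_old = 1.53 + 0.55 = 2.08.
Exposure is unchanged when dose changes in proportion to clearance. New dose = 200 mg × 2.08 = 416 mg.

416 mg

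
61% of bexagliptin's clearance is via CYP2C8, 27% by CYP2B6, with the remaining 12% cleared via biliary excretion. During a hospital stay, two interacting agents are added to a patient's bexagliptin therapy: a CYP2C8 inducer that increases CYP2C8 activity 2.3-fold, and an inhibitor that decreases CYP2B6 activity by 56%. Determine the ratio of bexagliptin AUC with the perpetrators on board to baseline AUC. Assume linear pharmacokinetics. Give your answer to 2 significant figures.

The CYP2C8 pathway (61% of clearance) increases to 2.3× activity: 0.61 × 2.3 = 1.403.
The CYP2B6 pathway (27% of clearance) drops to 0.44× activity: 0.27 × 0.44 = 0.1188.
Non-CYP routes (12%) are unchanged.
New clearance relative to baseline: 1.403 + 0.1188 + 0.12 = 1.6418.
Because AUC varies inversely with clearance, the combined effect is 1 / 1.6418 = 0.61.

0.61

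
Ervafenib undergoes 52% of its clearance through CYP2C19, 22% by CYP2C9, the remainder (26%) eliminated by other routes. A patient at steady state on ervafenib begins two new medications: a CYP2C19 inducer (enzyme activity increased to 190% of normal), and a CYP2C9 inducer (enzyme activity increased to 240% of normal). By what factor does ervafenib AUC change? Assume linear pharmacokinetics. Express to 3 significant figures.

CYP2C19: 0.52 × 1.9 = 0.988
CYP2C9: 0.22 × 2.4 = 0.528
Other: 0.26 (unchanged)
Relative clearance = 0.988 + 0.528 + 0.26 = 1.776.
AUC ∝ 1/CL: fold-change = 1 / 1.776 = 0.563.

0.563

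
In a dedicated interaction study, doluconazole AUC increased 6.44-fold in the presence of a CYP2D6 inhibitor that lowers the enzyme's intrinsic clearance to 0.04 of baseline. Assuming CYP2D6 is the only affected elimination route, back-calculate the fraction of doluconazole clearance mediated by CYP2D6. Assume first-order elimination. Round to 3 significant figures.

Let fm be the CYP2D6 fraction. New clearance relative to baseline = fm × 0.04 + (1 − fm).
AUC ratio = 1 / (new CL fraction), so new CL fraction = 1 / 6.44 = 0.1553.
fm × 0.04 + 1 − fm = 0.1553  ⇒  fm × (0.04 − 1) = −0.8447  ⇒  fm = 0.880.

0.880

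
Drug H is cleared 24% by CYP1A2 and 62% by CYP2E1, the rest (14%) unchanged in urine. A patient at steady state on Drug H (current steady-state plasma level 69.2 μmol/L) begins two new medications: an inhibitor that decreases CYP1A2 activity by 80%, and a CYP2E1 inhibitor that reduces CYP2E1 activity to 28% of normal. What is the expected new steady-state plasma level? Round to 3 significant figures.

The CYP1A2 pathway (24% of clearance) drops to 0.2× activity: 0.24 × 0.2 = 0.048.
The CYP2E1 pathway (62% of clearance) falls to 0.28× activity: 0.62 × 0.28 = 0.1736.
Non-CYP routes (14%) are unchanged.
New clearance relative to baseline: 0.048 + 0.1736 + 0.14 = 0.3616.
Steady-state plasma level ∝ 1/CL: new value = 69.2 / 0.3616 = 191 μmol/L.

191 μmol/L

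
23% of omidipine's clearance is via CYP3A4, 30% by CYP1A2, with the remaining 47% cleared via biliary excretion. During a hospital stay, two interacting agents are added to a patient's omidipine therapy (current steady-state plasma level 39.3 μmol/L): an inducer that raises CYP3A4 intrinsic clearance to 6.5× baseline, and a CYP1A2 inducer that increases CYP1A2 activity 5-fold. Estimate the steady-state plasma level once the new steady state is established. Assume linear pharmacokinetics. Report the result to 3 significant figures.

The CYP3A4 pathway (23% of clearance) increases to 6.5× activity: 0.23 × 6.5 = 1.495.
The CYP1A2 pathway (30% of clearance) rises to 5× activity: 0.3 × 5 = 1.5.
Non-CYP routes (47%) are unchanged.
New clearance relative to baseline: 1.495 + 1.5 + 0.47 = 3.465.
New steady-state plasma level = 39.3 / 3.465 = 11.3 μmol/L (concentration scales inversely with clearance).

11.3 μmol/L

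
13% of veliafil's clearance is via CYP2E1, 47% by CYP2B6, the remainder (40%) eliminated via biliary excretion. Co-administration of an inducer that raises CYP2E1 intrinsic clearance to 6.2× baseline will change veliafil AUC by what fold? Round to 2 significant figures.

0.60

CYP2E1: 0.13 × 6.2 = 0.806
CYP2B6: 0.47 (unchanged)
Other: 0.4 (unchanged)
Relative clearance = 0.806 + 0.47 + 0.4 = 1.676.
AUC is inversely proportional to clearance, so the fold-change is 1 / 1.676 = 0.60.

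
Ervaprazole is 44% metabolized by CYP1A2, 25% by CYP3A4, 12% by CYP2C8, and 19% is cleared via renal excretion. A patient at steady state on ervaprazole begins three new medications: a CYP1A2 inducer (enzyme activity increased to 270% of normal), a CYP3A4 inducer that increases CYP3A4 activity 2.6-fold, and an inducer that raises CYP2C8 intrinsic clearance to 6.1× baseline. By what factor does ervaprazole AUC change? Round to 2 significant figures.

0.36

The CYP1A2 pathway (44% of clearance) increases to 2.7× activity: 0.44 × 2.7 = 1.188.
The CYP3A4 pathway (25% of clearance) is boosted to 2.6× activity: 0.25 × 2.6 = 0.65.
The CYP2C8 pathway (12% of clearance) rises to 6.1× activity: 0.12 × 6.1 = 0.732.
Non-CYP routes (19%) are unchanged.
Relative clearance = 1.188 + 0.65 + 0.732 + 0.19 = 2.76.
Because AUC varies inversely with clearance, the combined effect is 1 / 2.76 = 0.36.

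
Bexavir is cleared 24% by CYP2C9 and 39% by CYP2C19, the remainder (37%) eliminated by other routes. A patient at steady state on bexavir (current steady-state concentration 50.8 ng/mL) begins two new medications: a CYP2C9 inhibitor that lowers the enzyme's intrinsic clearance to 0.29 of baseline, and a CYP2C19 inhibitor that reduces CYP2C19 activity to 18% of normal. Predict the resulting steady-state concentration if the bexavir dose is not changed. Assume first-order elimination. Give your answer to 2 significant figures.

1.0 × 10² ng/mL

The CYP2C9 pathway (24% of clearance) drops to 0.29× activity: 0.24 × 0.29 = 0.0696.
The CYP2C19 pathway (39% of clearance) is reduced to 0.18× activity: 0.39 × 0.18 = 0.0702.
The remaining 37% of clearance is unaffected.
Relative clearance = 0.0696 + 0.0702 + 0.37 = 0.5098.
Steady-state concentration ∝ 1/CL: new value = 50.8 / 0.5098 = 1.0 × 10² ng/mL.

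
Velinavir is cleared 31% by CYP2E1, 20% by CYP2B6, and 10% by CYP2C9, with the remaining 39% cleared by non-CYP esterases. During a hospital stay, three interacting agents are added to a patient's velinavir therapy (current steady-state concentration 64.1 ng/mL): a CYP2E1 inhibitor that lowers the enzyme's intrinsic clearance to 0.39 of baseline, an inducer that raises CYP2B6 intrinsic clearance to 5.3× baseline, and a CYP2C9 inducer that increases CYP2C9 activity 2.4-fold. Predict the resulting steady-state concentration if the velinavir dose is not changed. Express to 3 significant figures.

35.4 ng/mL

The CYP2E1 pathway (31% of clearance) is reduced to 0.39× activity: 0.31 × 0.39 = 0.1209.
The CYP2B6 pathway (20% of clearance) increases to 5.3× activity: 0.2 × 5.3 = 1.06.
The CYP2C9 pathway (10% of clearance) increases to 2.4× activity: 0.1 × 2.4 = 0.24.
Non-CYP routes (39%) are unchanged.
Relative clearance = 0.1209 + 1.06 + 0.24 + 0.39 = 1.8109.
Steady-state concentration ∝ 1/CL: new value = 64.1 / 1.8109 = 35.4 ng/mL.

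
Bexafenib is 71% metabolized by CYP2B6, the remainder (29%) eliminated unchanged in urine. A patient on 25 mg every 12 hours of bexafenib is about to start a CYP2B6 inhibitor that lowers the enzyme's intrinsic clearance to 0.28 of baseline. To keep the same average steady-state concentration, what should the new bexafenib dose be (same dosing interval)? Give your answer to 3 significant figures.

The CYP2B6 pathway (71% of clearance) is reduced to 0.28× activity: 0.71 × 0.28 = 0.1988.
Non-CYP routes (29%) are unchanged.
Relative clearance = 0.1988 + 0.29 = 0.4888.
To maintain the same steady-state level, dose must scale with clearance: new dose = 25 × 0.4888 = 12.2 mg.

12.2 mg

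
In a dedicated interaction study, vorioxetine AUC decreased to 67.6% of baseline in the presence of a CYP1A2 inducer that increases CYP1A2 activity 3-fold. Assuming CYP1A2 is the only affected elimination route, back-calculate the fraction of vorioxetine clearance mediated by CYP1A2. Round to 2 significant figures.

CL'/CL = 1 / 0.676 = 1.479
3·fm + (1 − fm) = 1.479
fm = (1.479 − 1) / (3 − 1) = 0.24

0.24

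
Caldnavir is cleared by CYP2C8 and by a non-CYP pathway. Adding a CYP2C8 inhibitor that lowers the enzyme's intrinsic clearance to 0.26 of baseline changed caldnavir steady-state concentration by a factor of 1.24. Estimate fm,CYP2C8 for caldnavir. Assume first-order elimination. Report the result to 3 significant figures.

Let x = fm,CYP2C8. Because steady-state concentration ∝ 1/CL, relative clearance fell to 1/1.24 = 0.8065.
Only the CYP2C8 route changed, so 0.8065 = x·0.26 + (1 − x), giving x = 0.262.

0.262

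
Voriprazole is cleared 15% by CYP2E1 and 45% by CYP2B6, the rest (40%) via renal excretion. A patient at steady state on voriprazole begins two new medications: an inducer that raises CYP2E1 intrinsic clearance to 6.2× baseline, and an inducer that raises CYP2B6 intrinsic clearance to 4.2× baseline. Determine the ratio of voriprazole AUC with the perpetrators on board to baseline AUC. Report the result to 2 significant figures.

The CYP2E1 pathway (15% of clearance) is boosted to 6.2× activity: 0.15 × 6.2 = 0.93.
The CYP2B6 pathway (45% of clearance) increases to 4.2× activity: 0.45 × 4.2 = 1.89.
The remaining 40% of clearance is unaffected.
Relative clearance = 0.93 + 1.89 + 0.4 = 3.22.
AUC ∝ 1/CL: fold-change = 1 / 3.22 = 0.31.

0.31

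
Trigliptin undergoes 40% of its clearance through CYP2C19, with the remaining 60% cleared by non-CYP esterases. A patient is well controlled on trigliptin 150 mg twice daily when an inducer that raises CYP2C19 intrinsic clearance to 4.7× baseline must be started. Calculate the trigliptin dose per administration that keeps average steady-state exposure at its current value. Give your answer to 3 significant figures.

The CYP2C19 pathway (40% of clearance) rises to 4.7× activity: 0.4 × 4.7 = 1.88.
The remaining 60% of clearance is unaffected.
Relative clearance = 1.88 + 0.6 = 2.48.
Exposure is unchanged when dose changes in proportion to clearance. New dose = 150 mg × 2.48 = 372 mg.

372 mg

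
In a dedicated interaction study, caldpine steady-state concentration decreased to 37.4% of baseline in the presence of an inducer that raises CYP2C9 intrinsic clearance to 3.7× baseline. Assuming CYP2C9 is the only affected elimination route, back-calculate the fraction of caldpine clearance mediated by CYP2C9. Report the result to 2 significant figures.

Write x for the fraction cleared via CYP2C9. The observed steady-state concentration change means clearance rose to 1/0.374 = 2.674 of baseline.
Only the CYP2C9 route changed, so 2.674 = x·3.7 + (1 − x), giving x = 0.62.

0.62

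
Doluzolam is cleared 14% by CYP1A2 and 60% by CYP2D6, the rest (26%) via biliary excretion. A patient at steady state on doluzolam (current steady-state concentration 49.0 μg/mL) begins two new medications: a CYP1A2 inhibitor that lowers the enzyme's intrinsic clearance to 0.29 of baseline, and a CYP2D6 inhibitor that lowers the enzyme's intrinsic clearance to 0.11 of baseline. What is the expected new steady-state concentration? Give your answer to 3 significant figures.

134 μg/mL

The CYP1A2 pathway (14% of clearance) drops to 0.29× activity: 0.14 × 0.29 = 0.0406.
The CYP2D6 pathway (60% of clearance) falls to 0.11× activity: 0.6 × 0.11 = 0.066.
Non-CYP routes (26%) are unchanged.
CL_new/CL_old = 0.0406 + 0.066 + 0.26 = 0.3666.
Steady-state concentration ∝ 1/CL: new value = 49.0 / 0.3666 = 134 μg/mL.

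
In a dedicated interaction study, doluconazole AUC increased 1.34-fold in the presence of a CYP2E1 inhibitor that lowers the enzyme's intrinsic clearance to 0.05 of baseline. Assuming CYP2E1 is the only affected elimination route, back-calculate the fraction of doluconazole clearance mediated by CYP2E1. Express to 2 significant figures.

Let x = fm,CYP2E1. Because AUC ∝ 1/CL, relative clearance fell to 1/1.34 = 0.7463.
Only the CYP2E1 route changed, so 0.7463 = x·0.05 + (1 − x), giving x = 0.27.

0.27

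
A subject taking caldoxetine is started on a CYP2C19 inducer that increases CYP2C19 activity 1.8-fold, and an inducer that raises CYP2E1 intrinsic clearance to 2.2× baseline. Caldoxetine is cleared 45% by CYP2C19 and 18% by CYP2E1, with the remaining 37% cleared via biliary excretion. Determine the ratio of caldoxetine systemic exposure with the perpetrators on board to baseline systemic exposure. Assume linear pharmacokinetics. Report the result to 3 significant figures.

0.635

The CYP2C19 pathway (45% of clearance) is boosted to 1.8× activity: 0.45 × 1.8 = 0.81.
The CYP2E1 pathway (18% of clearance) increases to 2.2× activity: 0.18 × 2.2 = 0.396.
The remaining 37% of clearance is unaffected.
New clearance relative to baseline: 0.81 + 0.396 + 0.37 = 1.576.
Net systemic exposure ratio = 1 / 1.576 = 0.635.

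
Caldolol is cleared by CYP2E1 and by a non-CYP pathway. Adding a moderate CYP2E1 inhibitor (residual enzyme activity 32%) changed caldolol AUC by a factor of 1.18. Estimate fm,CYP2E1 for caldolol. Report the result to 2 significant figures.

0.22

CL'/CL = 1 / 1.18 = 0.8475
0.32·fm + (1 − fm) = 0.8475
fm = (0.8475 − 1) / (0.32 − 1) = 0.22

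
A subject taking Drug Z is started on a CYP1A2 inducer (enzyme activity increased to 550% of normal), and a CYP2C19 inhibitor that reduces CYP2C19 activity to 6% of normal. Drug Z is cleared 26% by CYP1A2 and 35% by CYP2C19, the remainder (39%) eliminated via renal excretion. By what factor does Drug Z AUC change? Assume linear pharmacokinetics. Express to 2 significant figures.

0.54

CYP1A2: 0.26 × 5.5 = 1.43
CYP2C19: 0.35 × 0.06 = 0.021
Other: 0.39 (unchanged)
Relative clearance = 1.43 + 0.021 + 0.39 = 1.841.
Net AUC ratio = 1 / 1.841 = 0.54.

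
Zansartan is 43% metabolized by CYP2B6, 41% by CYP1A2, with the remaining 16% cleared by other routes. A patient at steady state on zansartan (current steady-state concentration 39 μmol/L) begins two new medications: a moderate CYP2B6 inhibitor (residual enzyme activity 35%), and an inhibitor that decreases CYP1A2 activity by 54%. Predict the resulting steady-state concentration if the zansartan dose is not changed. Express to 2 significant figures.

78 μmol/L

CYP2B6: 0.43 × 0.35 = 0.1505
CYP1A2: 0.41 × 0.46 = 0.1886
Other: 0.16 (unchanged)
Relative clearance = 0.1505 + 0.1886 + 0.16 = 0.4991.
New steady-state concentration = 39 / 0.4991 = 78 μmol/L (concentration scales inversely with clearance).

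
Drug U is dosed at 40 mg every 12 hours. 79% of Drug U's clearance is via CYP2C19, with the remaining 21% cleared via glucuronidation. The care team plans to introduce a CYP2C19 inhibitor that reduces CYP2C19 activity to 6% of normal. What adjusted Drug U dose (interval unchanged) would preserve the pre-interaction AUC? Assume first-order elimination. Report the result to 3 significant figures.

10.3 mg

The CYP2C19 pathway (79% of clearance) falls to 0.06× activity: 0.79 × 0.06 = 0.0474.
Non-CYP routes (21%) are unchanged.
Relative clearance = 0.0474 + 0.21 = 0.2574.
To maintain the same steady-state level, dose must scale with clearance: new dose = 40 × 0.2574 = 10.3 mg.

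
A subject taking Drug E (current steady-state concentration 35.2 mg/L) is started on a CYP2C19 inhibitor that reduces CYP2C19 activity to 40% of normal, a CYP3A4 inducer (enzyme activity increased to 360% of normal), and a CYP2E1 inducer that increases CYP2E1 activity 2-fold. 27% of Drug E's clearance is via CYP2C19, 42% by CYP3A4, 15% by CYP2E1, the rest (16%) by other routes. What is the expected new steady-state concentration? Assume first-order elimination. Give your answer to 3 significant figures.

16.9 mg/L

The CYP2C19 pathway (27% of clearance) falls to 0.4× activity: 0.27 × 0.4 = 0.108.
The CYP3A4 pathway (42% of clearance) is boosted to 3.6× activity: 0.42 × 3.6 = 1.512.
The CYP2E1 pathway (15% of clearance) rises to 2× activity: 0.15 × 2 = 0.3.
The remaining 16% of clearance is unaffected.
New clearance relative to baseline: 0.108 + 1.512 + 0.3 + 0.16 = 2.08.
Dividing the baseline by the relative clearance: 35.2 / 2.08 = 16.9 mg/L.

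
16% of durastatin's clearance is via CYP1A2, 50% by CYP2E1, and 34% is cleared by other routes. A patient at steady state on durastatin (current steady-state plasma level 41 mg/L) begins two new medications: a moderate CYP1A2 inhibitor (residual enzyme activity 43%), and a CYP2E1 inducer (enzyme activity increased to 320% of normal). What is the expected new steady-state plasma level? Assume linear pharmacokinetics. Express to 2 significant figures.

20 mg/L

The CYP1A2 pathway (16% of clearance) drops to 0.43× activity: 0.16 × 0.43 = 0.0688.
The CYP2E1 pathway (50% of clearance) is boosted to 3.2× activity: 0.5 × 3.2 = 1.6.
Non-CYP routes (34%) are unchanged.
Relative clearance = 0.0688 + 1.6 + 0.34 = 2.0088.
New steady-state plasma level = 41 / 2.0088 = 20 mg/L (concentration scales inversely with clearance).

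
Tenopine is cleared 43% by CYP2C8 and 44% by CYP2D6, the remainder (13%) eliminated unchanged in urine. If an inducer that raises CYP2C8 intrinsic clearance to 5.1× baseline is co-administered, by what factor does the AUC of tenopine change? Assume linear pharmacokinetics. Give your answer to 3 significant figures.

CYP2C8: 0.43 × 5.1 = 2.193
CYP2D6: 0.44 (unchanged)
Other: 0.13 (unchanged)
Relative clearance = 2.193 + 0.44 + 0.13 = 2.763.
AUC is inversely proportional to clearance, so the fold-change is 1 / 2.763 = 0.362.

0.362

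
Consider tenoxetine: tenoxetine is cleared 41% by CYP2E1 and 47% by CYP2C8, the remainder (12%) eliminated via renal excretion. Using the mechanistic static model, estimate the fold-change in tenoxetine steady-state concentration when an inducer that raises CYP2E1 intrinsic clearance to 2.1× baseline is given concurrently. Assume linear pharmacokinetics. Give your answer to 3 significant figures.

0.689

The CYP2E1 pathway (41% of clearance) rises to 2.1× activity: 0.41 × 2.1 = 0.861.
CYP2C8 (47%) and the residual 12% are unaffected.
CL_new/CL_old = 0.861 + 0.47 + 0.12 = 1.451.
Steady-state concentration ratio = CL_old/CL_new = 1 / 1.451 = 0.689.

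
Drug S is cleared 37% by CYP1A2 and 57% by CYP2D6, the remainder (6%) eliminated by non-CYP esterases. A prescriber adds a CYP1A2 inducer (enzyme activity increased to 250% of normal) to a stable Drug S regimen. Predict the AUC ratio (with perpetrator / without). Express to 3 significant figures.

The CYP1A2 pathway (37% of clearance) increases to 2.5× activity: 0.37 × 2.5 = 0.925.
CYP2D6 (57%) and the residual 6% are unaffected.
Relative clearance = 0.925 + 0.57 + 0.06 = 1.555.
AUC is inversely proportional to clearance, so the fold-change is 1 / 1.555 = 0.643.

0.643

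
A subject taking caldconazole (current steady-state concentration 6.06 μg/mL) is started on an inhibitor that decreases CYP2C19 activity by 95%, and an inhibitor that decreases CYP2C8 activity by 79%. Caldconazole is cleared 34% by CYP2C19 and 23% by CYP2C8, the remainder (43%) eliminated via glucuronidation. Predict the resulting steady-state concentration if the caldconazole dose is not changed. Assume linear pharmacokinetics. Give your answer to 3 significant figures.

12.2 μg/mL

The CYP2C19 pathway (34% of clearance) drops to 0.05× activity: 0.34 × 0.05 = 0.017.
The CYP2C8 pathway (23% of clearance) is reduced to 0.21× activity: 0.23 × 0.21 = 0.0483.
The remaining 43% of clearance is unaffected.
New clearance relative to baseline: 0.017 + 0.0483 + 0.43 = 0.4953.
New steady-state concentration = 6.06 / 0.4953 = 12.2 μg/mL (concentration scales inversely with clearance).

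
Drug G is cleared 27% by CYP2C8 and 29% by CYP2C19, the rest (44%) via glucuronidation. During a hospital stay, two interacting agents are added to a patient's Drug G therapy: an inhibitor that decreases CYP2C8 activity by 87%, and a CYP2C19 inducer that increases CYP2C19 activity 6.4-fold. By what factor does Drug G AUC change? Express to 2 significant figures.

0.43

The CYP2C8 pathway (27% of clearance) drops to 0.13× activity: 0.27 × 0.13 = 0.0351.
The CYP2C19 pathway (29% of clearance) is boosted to 6.4× activity: 0.29 × 6.4 = 1.856.
Non-CYP routes (44%) are unchanged.
Relative clearance = 0.0351 + 1.856 + 0.44 = 2.3311.
Because AUC varies inversely with clearance, the combined effect is 1 / 2.3311 = 0.43.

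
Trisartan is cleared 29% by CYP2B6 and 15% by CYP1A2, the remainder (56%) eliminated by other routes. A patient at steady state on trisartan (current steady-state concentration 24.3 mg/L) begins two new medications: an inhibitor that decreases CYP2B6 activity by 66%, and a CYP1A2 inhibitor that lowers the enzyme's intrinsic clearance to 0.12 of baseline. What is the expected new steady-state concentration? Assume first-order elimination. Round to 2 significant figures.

36 mg/L

CYP2B6: 0.29 × 0.34 = 0.0986
CYP1A2: 0.15 × 0.12 = 0.018
Other: 0.56 (unchanged)
Relative clearance = 0.0986 + 0.018 + 0.56 = 0.6766.
Dividing the baseline by the relative clearance: 24.3 / 0.6766 = 36 mg/L.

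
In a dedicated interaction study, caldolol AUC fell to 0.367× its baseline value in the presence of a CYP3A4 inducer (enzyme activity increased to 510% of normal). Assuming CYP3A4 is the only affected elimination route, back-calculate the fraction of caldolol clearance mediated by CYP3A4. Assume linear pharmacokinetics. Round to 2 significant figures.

Call the CYP3A4 fraction fm. After the interaction, CL_new/CL_old = fm × 5.1 + (1 − fm).
AUC ratio = 1 / (new CL fraction), so new CL fraction = 1 / 0.367 = 2.725.
fm × 5.1 + 1 − fm = 2.725  ⇒  fm × (5.1 − 1) = 1.725  ⇒  fm = 0.42.

0.42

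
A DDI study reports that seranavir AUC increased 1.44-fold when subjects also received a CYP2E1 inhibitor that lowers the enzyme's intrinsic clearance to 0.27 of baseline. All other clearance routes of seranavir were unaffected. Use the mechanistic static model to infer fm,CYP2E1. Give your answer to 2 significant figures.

0.42

Let x = fm,CYP2E1. Because AUC ∝ 1/CL, relative clearance fell to 1/1.44 = 0.6944.
Setting x·0.27 + (1 − x) = 0.6944 and solving: x = (0.6944 − 1)/(0.27 − 1) = 0.42.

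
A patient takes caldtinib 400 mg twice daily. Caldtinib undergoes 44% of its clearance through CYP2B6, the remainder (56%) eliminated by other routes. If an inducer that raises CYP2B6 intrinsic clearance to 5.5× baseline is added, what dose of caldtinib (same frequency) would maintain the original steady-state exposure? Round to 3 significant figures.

The CYP2B6 pathway (44% of clearance) is boosted to 5.5× activity: 0.44 × 5.5 = 2.42.
Non-CYP routes (56%) are unchanged.
Relative clearance = 2.42 + 0.56 = 2.98.
Css,avg = (dose rate)/CL, so holding Css fixed requires dose ∝ CL: 400 × 2.98 = 1.19 × 10³ mg.

1.19 × 10³ mg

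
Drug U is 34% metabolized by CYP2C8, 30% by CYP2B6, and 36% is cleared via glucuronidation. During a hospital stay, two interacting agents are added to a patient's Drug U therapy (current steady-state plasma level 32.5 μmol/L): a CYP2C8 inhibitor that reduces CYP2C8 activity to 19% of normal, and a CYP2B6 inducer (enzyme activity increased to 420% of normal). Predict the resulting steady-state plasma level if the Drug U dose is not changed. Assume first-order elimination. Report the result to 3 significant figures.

19.3 μmol/L

CYP2C8: 0.34 × 0.19 = 0.0646
CYP2B6: 0.3 × 4.2 = 1.26
Other: 0.36 (unchanged)
CL_new/CL_old = 0.0646 + 1.26 + 0.36 = 1.6846.
New steady-state plasma level = 32.5 / 1.6846 = 19.3 μmol/L (concentration scales inversely with clearance).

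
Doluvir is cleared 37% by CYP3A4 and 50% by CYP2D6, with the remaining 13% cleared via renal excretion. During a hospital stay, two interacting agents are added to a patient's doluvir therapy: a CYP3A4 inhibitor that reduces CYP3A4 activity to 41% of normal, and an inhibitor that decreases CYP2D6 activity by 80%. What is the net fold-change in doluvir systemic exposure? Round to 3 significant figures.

CYP3A4: 0.37 × 0.41 = 0.1517
CYP2D6: 0.5 × 0.2 = 0.1
Other: 0.13 (unchanged)
CL_new/CL_old = 0.1517 + 0.1 + 0.13 = 0.3817.
Because systemic exposure varies inversely with clearance, the combined effect is 1 / 0.3817 = 2.62.

2.62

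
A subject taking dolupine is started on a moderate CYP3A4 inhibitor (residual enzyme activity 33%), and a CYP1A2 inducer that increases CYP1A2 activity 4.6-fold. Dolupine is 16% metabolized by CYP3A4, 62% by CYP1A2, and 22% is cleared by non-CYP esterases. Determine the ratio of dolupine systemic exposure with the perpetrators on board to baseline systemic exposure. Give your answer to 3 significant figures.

0.320

The CYP3A4 pathway (16% of clearance) falls to 0.33× activity: 0.16 × 0.33 = 0.0528.
The CYP1A2 pathway (62% of clearance) rises to 4.6× activity: 0.62 × 4.6 = 2.852.
Non-CYP routes (22%) are unchanged.
New clearance relative to baseline: 0.0528 + 2.852 + 0.22 = 3.1248.
Net systemic exposure ratio = 1 / 3.1248 = 0.320.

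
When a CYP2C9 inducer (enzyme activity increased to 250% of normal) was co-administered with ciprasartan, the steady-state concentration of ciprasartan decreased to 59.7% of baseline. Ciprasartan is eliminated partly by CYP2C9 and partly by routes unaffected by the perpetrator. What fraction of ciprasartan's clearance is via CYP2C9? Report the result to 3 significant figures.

0.450

Let x = fm,CYP2C9. Because steady-state concentration ∝ 1/CL, relative clearance rose to 1/0.597 = 1.675.
Setting x·2.5 + (1 − x) = 1.675 and solving: x = (1.675 − 1)/(2.5 − 1) = 0.450.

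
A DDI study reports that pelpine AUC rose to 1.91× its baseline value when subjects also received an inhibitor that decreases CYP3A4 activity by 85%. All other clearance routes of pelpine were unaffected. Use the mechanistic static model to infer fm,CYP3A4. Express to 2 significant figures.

Write x for the fraction cleared via CYP3A4. The observed AUC change means clearance fell to 1/1.91 = 0.5236 of baseline.
Setting x·0.15 + (1 − x) = 0.5236 and solving: x = (0.5236 − 1)/(0.15 − 1) = 0.56.

0.56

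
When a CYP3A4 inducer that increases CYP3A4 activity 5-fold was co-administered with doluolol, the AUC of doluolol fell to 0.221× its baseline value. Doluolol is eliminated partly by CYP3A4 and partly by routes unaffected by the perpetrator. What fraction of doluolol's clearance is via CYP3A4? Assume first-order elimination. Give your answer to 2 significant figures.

Let fm be the CYP3A4 fraction. New clearance relative to baseline = fm × 5 + (1 − fm).
AUC ratio = 1 / (new CL fraction), so new CL fraction = 1 / 0.221 = 4.525.
fm × 5 + 1 − fm = 4.525  ⇒  fm × (5 − 1) = 3.525  ⇒  fm = 0.88.

0.88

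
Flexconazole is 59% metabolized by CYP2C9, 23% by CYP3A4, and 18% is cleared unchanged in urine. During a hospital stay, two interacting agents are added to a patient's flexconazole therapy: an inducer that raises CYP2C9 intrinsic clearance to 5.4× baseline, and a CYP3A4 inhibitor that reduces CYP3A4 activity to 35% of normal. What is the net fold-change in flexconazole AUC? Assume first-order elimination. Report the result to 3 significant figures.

The CYP2C9 pathway (59% of clearance) rises to 5.4× activity: 0.59 × 5.4 = 3.186.
The CYP3A4 pathway (23% of clearance) drops to 0.35× activity: 0.23 × 0.35 = 0.0805.
The remaining 18% of clearance is unaffected.
Relative clearance = 3.186 + 0.0805 + 0.18 = 3.4465.
Because AUC varies inversely with clearance, the combined effect is 1 / 3.4465 = 0.290.

0.290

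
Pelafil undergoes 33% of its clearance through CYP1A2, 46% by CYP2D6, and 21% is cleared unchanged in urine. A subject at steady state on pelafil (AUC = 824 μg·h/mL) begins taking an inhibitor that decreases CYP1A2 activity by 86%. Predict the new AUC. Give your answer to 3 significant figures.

1.15 × 10³ μg·h/mL

The CYP1A2 pathway (33% of clearance) is reduced to 0.14× activity: 0.33 × 0.14 = 0.0462.
CYP2D6 (46%) and the residual 21% are unaffected.
Relative clearance = 0.0462 + 0.46 + 0.21 = 0.7162.
AUC ∝ 1/CL, so new value = 824 / 0.7162 = 1.15 × 10³ μg·h/mL.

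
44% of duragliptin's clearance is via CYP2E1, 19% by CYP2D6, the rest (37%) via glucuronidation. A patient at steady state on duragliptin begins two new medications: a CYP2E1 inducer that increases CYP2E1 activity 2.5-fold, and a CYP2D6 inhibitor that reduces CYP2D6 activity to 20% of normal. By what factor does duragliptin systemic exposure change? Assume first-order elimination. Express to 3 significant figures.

CYP2E1: 0.44 × 2.5 = 1.1
CYP2D6: 0.19 × 0.2 = 0.038
Other: 0.37 (unchanged)
Relative clearance = 1.1 + 0.038 + 0.37 = 1.508.
Because systemic exposure varies inversely with clearance, the combined effect is 1 / 1.508 = 0.663.

0.663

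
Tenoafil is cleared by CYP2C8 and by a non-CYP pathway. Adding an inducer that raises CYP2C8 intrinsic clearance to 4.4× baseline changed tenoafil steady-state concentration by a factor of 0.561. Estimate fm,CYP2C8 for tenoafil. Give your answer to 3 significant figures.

0.230

Call the CYP2C8 fraction fm. After the interaction, CL_new/CL_old = fm × 4.4 + (1 − fm).
Steady-state concentration ratio = 1 / (new CL fraction), so new CL fraction = 1 / 0.561 = 1.783.
fm × 4.4 + 1 − fm = 1.783  ⇒  fm × (4.4 − 1) = 0.7825  ⇒  fm = 0.230.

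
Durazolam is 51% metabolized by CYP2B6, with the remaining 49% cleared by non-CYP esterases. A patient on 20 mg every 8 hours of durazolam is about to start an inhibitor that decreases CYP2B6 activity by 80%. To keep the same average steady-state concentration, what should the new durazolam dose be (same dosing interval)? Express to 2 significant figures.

12 mg

The CYP2B6 pathway (51% of clearance) falls to 0.2× activity: 0.51 × 0.2 = 0.102.
Non-CYP routes (49%) are unchanged.
Relative clearance = 0.102 + 0.49 = 0.592.
Css,avg = (dose rate)/CL, so holding Css fixed requires dose ∝ CL: 20 × 0.592 = 12 mg.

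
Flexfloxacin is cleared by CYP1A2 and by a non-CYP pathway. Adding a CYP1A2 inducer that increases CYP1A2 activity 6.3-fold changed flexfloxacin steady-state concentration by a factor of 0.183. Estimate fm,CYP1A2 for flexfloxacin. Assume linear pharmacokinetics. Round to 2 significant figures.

CL'/CL = 1 / 0.183 = 5.464
6.3·fm + (1 − fm) = 5.464
fm = (5.464 − 1) / (6.3 − 1) = 0.84

0.84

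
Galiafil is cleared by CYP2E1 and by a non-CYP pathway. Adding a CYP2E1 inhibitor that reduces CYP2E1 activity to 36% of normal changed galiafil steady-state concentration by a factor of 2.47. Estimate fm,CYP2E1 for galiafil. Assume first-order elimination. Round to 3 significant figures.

0.930

CL'/CL = 1 / 2.47 = 0.4049
0.36·fm + (1 − fm) = 0.4049
fm = (0.4049 − 1) / (0.36 − 1) = 0.930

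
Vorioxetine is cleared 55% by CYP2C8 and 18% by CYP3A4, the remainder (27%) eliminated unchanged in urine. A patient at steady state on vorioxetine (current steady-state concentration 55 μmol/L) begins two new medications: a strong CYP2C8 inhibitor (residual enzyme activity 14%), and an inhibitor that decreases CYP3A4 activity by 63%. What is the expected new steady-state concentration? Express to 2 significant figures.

1.3 × 10² μmol/L

CYP2C8: 0.55 × 0.14 = 0.077
CYP3A4: 0.18 × 0.37 = 0.0666
Other: 0.27 (unchanged)
Relative clearance = 0.077 + 0.0666 + 0.27 = 0.4136.
Dividing the baseline by the relative clearance: 55 / 0.4136 = 1.3 × 10² μmol/L.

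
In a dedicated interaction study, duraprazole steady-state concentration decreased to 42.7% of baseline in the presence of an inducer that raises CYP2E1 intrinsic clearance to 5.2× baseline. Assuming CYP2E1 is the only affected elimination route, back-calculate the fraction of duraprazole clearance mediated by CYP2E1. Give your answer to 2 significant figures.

Write x for the fraction cleared via CYP2E1. The observed steady-state concentration change means clearance rose to 1/0.427 = 2.342 of baseline.
Only the CYP2E1 route changed, so 2.342 = x·5.2 + (1 − x), giving x = 0.32.

0.32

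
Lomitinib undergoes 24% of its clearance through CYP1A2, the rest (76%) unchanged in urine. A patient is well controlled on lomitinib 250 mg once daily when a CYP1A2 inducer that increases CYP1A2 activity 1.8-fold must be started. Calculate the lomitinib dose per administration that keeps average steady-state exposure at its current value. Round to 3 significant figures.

The CYP1A2 pathway (24% of clearance) increases to 1.8× activity: 0.24 × 1.8 = 0.432.
Non-CYP routes (76%) are unchanged.
Relative clearance = 0.432 + 0.76 = 1.192.
Css,avg = (dose rate)/CL, so holding Css fixed requires dose ∝ CL: 250 × 1.192 = 298 mg.

298 mg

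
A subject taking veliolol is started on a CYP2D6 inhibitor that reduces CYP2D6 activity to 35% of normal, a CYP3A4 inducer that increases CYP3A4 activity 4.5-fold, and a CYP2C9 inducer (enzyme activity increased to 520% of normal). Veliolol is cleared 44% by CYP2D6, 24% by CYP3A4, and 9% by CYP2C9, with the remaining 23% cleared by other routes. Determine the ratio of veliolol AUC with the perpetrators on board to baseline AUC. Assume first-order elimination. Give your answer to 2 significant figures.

0.52

The CYP2D6 pathway (44% of clearance) is reduced to 0.35× activity: 0.44 × 0.35 = 0.154.
The CYP3A4 pathway (24% of clearance) is boosted to 4.5× activity: 0.24 × 4.5 = 1.08.
The CYP2C9 pathway (9% of clearance) is boosted to 5.2× activity: 0.09 × 5.2 = 0.468.
Non-CYP routes (23%) are unchanged.
CL_new/CL_old = 0.154 + 1.08 + 0.468 + 0.23 = 1.932.
Net AUC ratio = 1 / 1.932 = 0.52.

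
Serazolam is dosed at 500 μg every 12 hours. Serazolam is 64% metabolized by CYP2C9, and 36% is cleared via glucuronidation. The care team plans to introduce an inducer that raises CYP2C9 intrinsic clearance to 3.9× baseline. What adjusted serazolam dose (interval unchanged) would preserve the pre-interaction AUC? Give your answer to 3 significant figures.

The CYP2C9 pathway (64% of clearance) is boosted to 3.9× activity: 0.64 × 3.9 = 2.496.
Non-CYP routes (36%) are unchanged.
CL_new/CL_old = 2.496 + 0.36 = 2.856.
Css,avg = (dose rate)/CL, so holding Css fixed requires dose ∝ CL: 500 × 2.856 = 1.43 × 10³ μg.

1.43 × 10³ μg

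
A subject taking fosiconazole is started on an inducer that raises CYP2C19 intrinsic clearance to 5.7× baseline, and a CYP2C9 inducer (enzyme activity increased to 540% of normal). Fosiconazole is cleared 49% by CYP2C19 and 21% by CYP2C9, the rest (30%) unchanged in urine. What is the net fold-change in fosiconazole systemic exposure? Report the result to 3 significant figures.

0.237

The CYP2C19 pathway (49% of clearance) rises to 5.7× activity: 0.49 × 5.7 = 2.793.
The CYP2C9 pathway (21% of clearance) increases to 5.4× activity: 0.21 × 5.4 = 1.134.
The remaining 30% of clearance is unaffected.
CL_new/CL_old = 2.793 + 1.134 + 0.3 = 4.227.
Systemic exposure ∝ 1/CL: fold-change = 1 / 4.227 = 0.237.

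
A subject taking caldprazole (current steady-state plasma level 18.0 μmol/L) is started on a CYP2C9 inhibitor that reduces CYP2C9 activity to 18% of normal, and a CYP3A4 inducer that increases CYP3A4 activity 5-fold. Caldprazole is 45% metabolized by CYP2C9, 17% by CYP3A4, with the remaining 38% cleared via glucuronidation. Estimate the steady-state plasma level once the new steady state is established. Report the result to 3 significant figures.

13.7 μmol/L

The CYP2C9 pathway (45% of clearance) is reduced to 0.18× activity: 0.45 × 0.18 = 0.081.
The CYP3A4 pathway (17% of clearance) rises to 5× activity: 0.17 × 5 = 0.85.
The remaining 38% of clearance is unaffected.
CL_new/CL_old = 0.081 + 0.85 + 0.38 = 1.311.
Steady-state plasma level ∝ 1/CL: new value = 18.0 / 1.311 = 13.7 μmol/L.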